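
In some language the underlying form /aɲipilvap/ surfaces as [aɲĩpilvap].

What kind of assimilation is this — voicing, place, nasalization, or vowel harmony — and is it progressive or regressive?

nasalization, progressive

/i/→[ĩ].
Each target copies a feature from the preceding segment, so the direction is progressive.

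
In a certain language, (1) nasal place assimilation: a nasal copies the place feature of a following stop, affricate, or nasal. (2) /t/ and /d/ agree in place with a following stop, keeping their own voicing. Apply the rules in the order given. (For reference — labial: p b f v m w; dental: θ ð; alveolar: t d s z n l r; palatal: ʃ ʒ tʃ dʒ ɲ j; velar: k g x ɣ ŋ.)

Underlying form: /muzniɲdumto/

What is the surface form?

Rule 1: /ɲ/ before /d/ (alveolar) → [n]
Rule 1: /m/ before /t/ (alveolar) → [n]
After rule 1: muznindunto
Rule 2: no segment meets the rule's conditions; no change.

[muznindunto]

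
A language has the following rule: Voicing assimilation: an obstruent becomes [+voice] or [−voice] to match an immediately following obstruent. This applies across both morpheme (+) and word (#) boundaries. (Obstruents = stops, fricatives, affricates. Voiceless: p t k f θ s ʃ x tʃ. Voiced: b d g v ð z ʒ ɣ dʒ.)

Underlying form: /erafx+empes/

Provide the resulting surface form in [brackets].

[erafx+empes]

no segment meets the rule's conditions; no change.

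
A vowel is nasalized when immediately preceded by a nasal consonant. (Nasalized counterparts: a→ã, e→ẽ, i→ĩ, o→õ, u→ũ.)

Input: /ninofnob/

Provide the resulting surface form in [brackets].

[nĩnõfnõb]

/i/ after nasal /n/ → [ĩ]
/o/ after nasal /n/ → [õ]
/o/ after nasal /n/ → [õ]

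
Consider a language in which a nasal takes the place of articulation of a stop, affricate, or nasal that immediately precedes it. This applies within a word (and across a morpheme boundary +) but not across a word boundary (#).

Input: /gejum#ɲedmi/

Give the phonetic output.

/m/ after /d/ (alveolar) → [n]

[gejum#ɲedni]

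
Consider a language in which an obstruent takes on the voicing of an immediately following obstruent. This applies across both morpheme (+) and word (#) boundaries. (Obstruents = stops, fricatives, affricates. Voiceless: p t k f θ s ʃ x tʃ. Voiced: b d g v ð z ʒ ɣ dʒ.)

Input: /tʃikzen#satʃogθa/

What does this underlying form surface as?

[tʃigzen#satʃokθa]

/k/ before /z/ (voiced) → [g]
/g/ before /θ/ (voiceless) → [k]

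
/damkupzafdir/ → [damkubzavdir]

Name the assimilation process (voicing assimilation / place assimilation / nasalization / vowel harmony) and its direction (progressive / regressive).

/p/→[b] /f/→[v].
Each target copies a feature from the following segment, so the direction is regressive.

voicing assimilation, regressive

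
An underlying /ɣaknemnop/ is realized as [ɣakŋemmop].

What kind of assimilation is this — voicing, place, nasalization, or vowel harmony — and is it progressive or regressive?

/n/→[ŋ] /n/→[m].
Each target copies a feature from the preceding segment, so the direction is progressive.

place assimilation, progressive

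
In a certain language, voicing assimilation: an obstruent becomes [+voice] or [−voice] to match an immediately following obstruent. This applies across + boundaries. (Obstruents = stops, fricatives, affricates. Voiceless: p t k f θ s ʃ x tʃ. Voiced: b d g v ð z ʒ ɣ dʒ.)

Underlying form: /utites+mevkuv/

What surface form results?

[utites+mefkuv]

/v/ before /k/ (voiceless) → [f]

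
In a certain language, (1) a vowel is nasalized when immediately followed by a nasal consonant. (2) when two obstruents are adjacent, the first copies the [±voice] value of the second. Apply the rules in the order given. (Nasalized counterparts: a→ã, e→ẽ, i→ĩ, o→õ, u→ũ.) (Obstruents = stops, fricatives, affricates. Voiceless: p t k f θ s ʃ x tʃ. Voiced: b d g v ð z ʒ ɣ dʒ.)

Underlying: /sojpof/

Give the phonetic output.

Rule 1: no segment meets the rule's conditions; no change.
After rule 1: sojpof
Rule 2: no segment meets the rule's conditions; no change.

[sojpof]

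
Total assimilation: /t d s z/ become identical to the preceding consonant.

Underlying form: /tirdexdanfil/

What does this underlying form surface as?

[tirrexxanfil]

/d/ after /r/ → [r] (total assimilation)
/d/ after /x/ → [x] (total assimilation)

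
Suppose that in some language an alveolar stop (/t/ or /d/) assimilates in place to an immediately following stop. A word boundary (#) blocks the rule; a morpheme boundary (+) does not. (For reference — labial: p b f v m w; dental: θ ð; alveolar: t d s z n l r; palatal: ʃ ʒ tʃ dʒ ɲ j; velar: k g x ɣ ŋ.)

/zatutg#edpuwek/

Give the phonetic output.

[zatukg#ebpuwek]

/t/ before /g/ (velar) → [k]
/d/ before /p/ (labial) → [b]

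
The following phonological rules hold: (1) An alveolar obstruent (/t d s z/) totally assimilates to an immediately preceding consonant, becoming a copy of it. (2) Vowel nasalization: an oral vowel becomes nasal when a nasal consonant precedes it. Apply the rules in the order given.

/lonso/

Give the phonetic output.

Rule 1: /s/ after /n/ → [n] (total assimilation)
After rule 1: lonno
Rule 2: /o/ after nasal /n/ → [õ]

[lonnõ]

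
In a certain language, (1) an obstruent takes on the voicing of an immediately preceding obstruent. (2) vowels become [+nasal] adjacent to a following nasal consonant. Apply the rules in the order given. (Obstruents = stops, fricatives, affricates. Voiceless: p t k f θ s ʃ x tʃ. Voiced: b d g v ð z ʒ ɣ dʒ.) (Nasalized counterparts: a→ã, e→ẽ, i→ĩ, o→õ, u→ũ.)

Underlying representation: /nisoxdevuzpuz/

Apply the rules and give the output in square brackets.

Rule 1: /d/ after /x/ (voiceless) → [t]
Rule 1: /p/ after /z/ (voiced) → [b]
After rule 1: nisoxtevuzbuz
Rule 2: no segment meets the rule's conditions; no change.

[nisoxtevuzbuz]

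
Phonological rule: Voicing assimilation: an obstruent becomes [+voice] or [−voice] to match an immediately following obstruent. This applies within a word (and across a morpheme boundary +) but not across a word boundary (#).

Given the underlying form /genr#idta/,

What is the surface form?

[genr#itta]

/d/ before /t/ (voiceless) → [t]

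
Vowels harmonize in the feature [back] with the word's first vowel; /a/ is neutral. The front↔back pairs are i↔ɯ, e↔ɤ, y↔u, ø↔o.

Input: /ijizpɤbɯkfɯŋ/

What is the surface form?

/ɤ/ harmonizes with /i/ ([-back]) → [e]
/ɯ/ harmonizes with /i/ ([-back]) → [i]
/ɯ/ harmonizes with /i/ ([-back]) → [i]

[ijizpebikfiŋ]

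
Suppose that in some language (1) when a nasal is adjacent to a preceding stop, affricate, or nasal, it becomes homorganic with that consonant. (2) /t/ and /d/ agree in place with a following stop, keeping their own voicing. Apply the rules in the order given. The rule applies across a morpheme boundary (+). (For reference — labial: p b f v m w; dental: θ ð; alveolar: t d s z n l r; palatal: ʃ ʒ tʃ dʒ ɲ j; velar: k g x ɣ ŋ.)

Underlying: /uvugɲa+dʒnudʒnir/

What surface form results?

Rule 1: /ɲ/ after /g/ (velar) → [ŋ]
Rule 1: /n/ after /dʒ/ (palatal) → [ɲ]
Rule 1: /n/ after /dʒ/ (palatal) → [ɲ]
After rule 1: uvugŋa+dʒɲudʒɲir
Rule 2: no segment meets the rule's conditions; no change.

[uvugŋa+dʒɲudʒɲir]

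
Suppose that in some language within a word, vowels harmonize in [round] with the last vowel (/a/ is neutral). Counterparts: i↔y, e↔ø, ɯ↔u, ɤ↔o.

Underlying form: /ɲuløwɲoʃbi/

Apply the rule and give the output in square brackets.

/u/ harmonizes with /i/ ([-round]) → [ɯ]
/ø/ harmonizes with /i/ ([-round]) → [e]
/o/ harmonizes with /i/ ([-round]) → [ɤ]

[ɲɯlewɲɤʃbi]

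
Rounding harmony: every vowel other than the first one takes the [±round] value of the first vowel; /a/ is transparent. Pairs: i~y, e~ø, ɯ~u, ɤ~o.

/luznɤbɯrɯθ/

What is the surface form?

/ɤ/ harmonizes with /u/ ([+round]) → [o]
/ɯ/ harmonizes with /u/ ([+round]) → [u]
/ɯ/ harmonizes with /u/ ([+round]) → [u]

[luznoburuθ]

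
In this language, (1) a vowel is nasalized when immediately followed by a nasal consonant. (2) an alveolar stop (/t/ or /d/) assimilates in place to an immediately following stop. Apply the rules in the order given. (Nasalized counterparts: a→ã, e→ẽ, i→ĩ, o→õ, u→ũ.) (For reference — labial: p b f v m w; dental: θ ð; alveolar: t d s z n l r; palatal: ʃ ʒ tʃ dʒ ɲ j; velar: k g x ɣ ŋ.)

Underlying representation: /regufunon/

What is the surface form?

[regufũnõn]

Rule 1: /u/ before nasal /n/ → [ũ]
Rule 1: /o/ before nasal /n/ → [õ]
After rule 1: regufũnõn
Rule 2: no segment meets the rule's conditions; no change.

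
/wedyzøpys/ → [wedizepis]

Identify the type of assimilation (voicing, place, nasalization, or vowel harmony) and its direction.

vowel harmony, progressive

/y/→[i] /ø/→[e] /y/→[i].
Vowels agree with the first vowel, so the harmony is progressive.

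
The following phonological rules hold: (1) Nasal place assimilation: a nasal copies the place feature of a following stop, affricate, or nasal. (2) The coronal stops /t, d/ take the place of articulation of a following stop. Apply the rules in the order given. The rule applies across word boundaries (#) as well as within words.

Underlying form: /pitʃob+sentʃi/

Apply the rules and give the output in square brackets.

[pitʃob+seɲtʃi]

Rule 1: /n/ before /tʃ/ (palatal) → [ɲ]
After rule 1: pitʃob+seɲtʃi
Rule 2: no segment meets the rule's conditions; no change.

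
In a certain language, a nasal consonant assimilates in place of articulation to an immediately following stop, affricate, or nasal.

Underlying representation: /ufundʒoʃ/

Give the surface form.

[ufuɲdʒoʃ]

/n/ before /dʒ/ (palatal) → [ɲ]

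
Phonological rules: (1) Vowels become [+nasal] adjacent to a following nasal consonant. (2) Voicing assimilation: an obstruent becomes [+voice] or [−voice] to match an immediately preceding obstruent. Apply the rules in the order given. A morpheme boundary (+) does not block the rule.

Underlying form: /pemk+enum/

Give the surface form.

Rule 1: /e/ before nasal /m/ → [ẽ]
Rule 1: /e/ before nasal /n/ → [ẽ]
Rule 1: /u/ before nasal /m/ → [ũ]
After rule 1: pẽmk+ẽnũm
Rule 2: no segment meets the rule's conditions; no change.

[pẽmk+ẽnũm]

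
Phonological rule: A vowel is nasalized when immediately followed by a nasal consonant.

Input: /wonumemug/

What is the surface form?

/o/ before nasal /n/ → [õ]
/u/ before nasal /m/ → [ũ]
/e/ before nasal /m/ → [ẽ]

[wõnũmẽmug]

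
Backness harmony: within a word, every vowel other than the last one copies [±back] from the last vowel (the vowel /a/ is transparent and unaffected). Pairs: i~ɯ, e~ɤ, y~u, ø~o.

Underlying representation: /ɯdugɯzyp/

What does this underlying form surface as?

[idygizyp]

/ɯ/ harmonizes with /y/ ([-back]) → [i]
/u/ harmonizes with /y/ ([-back]) → [y]
/ɯ/ harmonizes with /y/ ([-back]) → [i]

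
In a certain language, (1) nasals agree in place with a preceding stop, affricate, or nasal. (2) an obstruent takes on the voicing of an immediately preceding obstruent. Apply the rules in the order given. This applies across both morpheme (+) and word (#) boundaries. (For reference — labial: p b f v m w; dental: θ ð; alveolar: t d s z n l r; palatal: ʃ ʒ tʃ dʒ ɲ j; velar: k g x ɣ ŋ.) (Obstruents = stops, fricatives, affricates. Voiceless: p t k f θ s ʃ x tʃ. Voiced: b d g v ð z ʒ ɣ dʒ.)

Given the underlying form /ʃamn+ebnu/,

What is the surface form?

Rule 1: /n/ after /m/ (labial) → [m]
Rule 1: /n/ after /b/ (labial) → [m]
After rule 1: ʃamm+ebmu
Rule 2: no segment meets the rule's conditions; no change.

[ʃamm+ebmu]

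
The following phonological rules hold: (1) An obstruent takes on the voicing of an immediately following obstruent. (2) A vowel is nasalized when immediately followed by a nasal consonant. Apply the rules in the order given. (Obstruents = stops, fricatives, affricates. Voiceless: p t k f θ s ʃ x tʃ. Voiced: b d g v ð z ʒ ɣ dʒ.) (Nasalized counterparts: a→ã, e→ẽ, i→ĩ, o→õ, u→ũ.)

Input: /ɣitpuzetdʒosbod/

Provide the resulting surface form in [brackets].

[ɣitpuzeddʒozbod]

Rule 1: /t/ before /dʒ/ (voiced) → [d]
Rule 1: /s/ before /b/ (voiced) → [z]
After rule 1: ɣitpuzeddʒozbod
Rule 2: no segment meets the rule's conditions; no change.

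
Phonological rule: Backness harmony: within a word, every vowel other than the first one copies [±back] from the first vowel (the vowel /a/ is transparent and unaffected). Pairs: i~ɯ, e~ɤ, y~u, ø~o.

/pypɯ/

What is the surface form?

/ɯ/ harmonizes with /y/ ([-back]) → [i]

[pypi]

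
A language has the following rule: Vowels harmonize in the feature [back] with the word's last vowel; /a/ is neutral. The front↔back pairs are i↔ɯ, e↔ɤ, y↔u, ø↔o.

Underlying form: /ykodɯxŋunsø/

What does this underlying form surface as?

[ykødixŋynsø]

/o/ harmonizes with /ø/ ([-back]) → [ø]
/ɯ/ harmonizes with /ø/ ([-back]) → [i]
/u/ harmonizes with /ø/ ([-back]) → [y]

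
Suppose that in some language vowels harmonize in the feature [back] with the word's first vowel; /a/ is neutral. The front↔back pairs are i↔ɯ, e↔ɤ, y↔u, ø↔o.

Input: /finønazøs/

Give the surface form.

no segment meets the rule's conditions; no change.

[finønazøs]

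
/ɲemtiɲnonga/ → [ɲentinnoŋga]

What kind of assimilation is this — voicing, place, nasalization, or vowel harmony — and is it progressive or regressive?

place assimilation, regressive

/m/→[n] /ɲ/→[n] /n/→[ŋ].
Each target copies a feature from the following segment, so the direction is regressive.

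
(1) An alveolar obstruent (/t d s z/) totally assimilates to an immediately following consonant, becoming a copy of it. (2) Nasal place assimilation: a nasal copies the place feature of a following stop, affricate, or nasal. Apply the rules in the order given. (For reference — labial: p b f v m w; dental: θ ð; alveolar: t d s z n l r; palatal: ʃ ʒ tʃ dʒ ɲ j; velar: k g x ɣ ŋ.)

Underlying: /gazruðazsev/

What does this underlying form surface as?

[garruðassev]

Rule 1: /z/ before /r/ → [r] (total assimilation)
Rule 1: /z/ before /s/ → [s] (total assimilation)
After rule 1: garruðassev
Rule 2: no segment meets the rule's conditions; no change.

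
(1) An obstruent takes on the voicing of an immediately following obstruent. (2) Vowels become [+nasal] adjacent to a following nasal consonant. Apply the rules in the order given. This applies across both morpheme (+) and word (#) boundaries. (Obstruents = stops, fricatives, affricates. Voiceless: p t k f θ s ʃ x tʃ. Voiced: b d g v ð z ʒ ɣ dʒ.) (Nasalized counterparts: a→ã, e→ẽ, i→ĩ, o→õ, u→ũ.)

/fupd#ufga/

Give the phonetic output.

Rule 1: /p/ before /d/ (voiced) → [b]
Rule 1: /f/ before /g/ (voiced) → [v]
After rule 1: fubd#uvga
Rule 2: no segment meets the rule's conditions; no change.

[fubd#uvga]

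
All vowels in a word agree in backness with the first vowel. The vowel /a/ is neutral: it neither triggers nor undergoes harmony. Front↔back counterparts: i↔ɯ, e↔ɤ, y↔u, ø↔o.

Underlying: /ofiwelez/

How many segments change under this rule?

3

/i/ harmonizes with /o/ ([+back]) → [ɯ]
/e/ harmonizes with /o/ ([+back]) → [ɤ]
/e/ harmonizes with /o/ ([+back]) → [ɤ]
3 segments change.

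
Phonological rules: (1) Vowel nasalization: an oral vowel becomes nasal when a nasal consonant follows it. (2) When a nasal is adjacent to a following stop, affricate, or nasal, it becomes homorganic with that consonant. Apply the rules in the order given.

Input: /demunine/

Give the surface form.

Rule 1: /e/ before nasal /m/ → [ẽ]
Rule 1: /u/ before nasal /n/ → [ũ]
Rule 1: /i/ before nasal /n/ → [ĩ]
After rule 1: dẽmũnĩne
Rule 2: no segment meets the rule's conditions; no change.

[dẽmũnĩne]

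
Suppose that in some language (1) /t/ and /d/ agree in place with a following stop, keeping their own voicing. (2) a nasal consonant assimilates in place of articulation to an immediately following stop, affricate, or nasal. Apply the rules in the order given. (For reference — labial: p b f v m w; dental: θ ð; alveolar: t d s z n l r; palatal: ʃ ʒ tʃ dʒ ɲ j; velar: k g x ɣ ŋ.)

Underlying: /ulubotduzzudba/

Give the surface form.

Rule 1: /d/ before /b/ (labial) → [b]
After rule 1: ulubotduzzubba
Rule 2: no segment meets the rule's conditions; no change.

[ulubotduzzubba]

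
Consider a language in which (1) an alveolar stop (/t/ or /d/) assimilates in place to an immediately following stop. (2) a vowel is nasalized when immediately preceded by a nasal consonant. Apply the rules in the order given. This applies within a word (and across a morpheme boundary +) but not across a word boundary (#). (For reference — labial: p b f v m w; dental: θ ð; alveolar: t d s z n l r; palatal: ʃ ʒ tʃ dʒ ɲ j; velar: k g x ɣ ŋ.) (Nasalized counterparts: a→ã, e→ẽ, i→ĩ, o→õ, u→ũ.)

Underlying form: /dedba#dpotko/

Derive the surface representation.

[debba#bpokko]

Rule 1: /d/ before /b/ (labial) → [b]
Rule 1: /d/ before /p/ (labial) → [b]
Rule 1: /t/ before /k/ (velar) → [k]
After rule 1: debba#bpokko
Rule 2: no segment meets the rule's conditions; no change.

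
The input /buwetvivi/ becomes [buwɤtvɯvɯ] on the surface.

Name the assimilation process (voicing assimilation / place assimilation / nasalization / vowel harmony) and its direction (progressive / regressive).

vowel harmony, progressive

/e/→[ɤ] /i/→[ɯ] /i/→[ɯ].
Vowels agree with the first vowel, so the harmony is progressive.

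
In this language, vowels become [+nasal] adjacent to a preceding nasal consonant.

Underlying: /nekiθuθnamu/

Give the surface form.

/e/ after nasal /n/ → [ẽ]
/a/ after nasal /n/ → [ã]
/u/ after nasal /m/ → [ũ]

[nẽkiθuθnãmũ]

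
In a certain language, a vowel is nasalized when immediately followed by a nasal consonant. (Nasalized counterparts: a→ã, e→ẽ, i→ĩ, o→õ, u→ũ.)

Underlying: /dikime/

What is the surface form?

/i/ before nasal /m/ → [ĩ]

[dikĩme]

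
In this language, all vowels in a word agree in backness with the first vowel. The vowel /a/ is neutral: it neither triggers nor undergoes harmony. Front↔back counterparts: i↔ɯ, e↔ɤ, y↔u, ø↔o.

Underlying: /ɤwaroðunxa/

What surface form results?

[ɤwaroðunxa]

no segment meets the rule's conditions; no change.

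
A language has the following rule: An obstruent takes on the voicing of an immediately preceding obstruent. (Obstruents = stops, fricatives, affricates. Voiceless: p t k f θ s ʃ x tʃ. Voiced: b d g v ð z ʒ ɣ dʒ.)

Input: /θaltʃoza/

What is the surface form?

[θaltʃoza]

no segment meets the rule's conditions; no change.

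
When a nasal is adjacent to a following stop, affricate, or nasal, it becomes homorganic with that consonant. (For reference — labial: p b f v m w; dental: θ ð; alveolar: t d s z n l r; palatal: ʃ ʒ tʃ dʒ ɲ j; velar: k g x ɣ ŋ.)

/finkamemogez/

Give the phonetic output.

[fiŋkamemogez]

/n/ before /k/ (velar) → [ŋ]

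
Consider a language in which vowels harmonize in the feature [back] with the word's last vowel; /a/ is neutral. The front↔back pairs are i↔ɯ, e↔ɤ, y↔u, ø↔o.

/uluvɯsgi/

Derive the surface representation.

/u/ harmonizes with /i/ ([-back]) → [y]
/u/ harmonizes with /i/ ([-back]) → [y]
/ɯ/ harmonizes with /i/ ([-back]) → [i]

[ylyvisgi]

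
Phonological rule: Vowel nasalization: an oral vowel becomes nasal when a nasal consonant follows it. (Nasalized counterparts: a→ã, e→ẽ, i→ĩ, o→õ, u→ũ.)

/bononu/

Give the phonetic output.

[bõnõnu]

/o/ before nasal /n/ → [õ]
/o/ before nasal /n/ → [õ]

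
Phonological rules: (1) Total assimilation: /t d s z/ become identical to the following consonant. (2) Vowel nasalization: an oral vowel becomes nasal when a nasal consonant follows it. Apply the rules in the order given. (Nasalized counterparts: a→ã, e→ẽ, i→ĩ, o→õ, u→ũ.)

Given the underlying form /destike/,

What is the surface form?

Rule 1: /s/ before /t/ → [t] (total assimilation)
After rule 1: dettike
Rule 2: no segment meets the rule's conditions; no change.

[dettike]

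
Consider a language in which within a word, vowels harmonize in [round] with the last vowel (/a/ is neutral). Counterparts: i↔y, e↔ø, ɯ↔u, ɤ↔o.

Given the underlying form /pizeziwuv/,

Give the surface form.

[pyzøzywuv]

/i/ harmonizes with /u/ ([+round]) → [y]
/e/ harmonizes with /u/ ([+round]) → [ø]
/i/ harmonizes with /u/ ([+round]) → [y]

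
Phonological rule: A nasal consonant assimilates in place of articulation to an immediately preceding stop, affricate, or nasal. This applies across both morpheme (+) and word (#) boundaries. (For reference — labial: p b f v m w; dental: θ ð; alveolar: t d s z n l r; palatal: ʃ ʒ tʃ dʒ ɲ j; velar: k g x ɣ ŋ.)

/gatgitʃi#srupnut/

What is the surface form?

/n/ after /p/ (labial) → [m]

[gatgitʃi#srupmut]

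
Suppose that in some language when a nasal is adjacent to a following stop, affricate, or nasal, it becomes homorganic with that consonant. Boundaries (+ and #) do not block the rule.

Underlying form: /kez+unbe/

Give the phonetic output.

/n/ before /b/ (labial) → [m]

[kez+umbe]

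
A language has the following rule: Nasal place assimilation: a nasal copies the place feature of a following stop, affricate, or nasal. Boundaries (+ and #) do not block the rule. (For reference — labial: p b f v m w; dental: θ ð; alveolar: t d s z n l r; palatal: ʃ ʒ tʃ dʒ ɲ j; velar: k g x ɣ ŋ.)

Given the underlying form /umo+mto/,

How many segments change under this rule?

/m/ before /t/ (alveolar) → [n]
1 segment changes.

1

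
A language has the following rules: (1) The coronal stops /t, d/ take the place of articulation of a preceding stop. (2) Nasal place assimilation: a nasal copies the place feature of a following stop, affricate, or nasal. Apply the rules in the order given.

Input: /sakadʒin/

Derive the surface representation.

Rule 1: no segment meets the rule's conditions; no change.
After rule 1: sakadʒin
Rule 2: no segment meets the rule's conditions; no change.

[sakadʒin]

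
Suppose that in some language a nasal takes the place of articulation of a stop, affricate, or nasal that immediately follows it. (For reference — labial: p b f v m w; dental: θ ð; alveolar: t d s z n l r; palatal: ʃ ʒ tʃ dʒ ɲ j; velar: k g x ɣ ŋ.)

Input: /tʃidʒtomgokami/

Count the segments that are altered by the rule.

/m/ before /g/ (velar) → [ŋ]
1 segment changes.

1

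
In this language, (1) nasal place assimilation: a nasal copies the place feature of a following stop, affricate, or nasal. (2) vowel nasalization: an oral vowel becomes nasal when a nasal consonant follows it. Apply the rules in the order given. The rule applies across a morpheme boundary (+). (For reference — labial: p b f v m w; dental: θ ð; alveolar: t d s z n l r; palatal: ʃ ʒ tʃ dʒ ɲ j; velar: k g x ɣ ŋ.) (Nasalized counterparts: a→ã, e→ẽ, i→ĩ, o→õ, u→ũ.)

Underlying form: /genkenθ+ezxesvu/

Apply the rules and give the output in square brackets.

[gẽŋkẽnθ+ezxesvu]

Rule 1: /n/ before /k/ (velar) → [ŋ]
After rule 1: geŋkenθ+ezxesvu
Rule 2: /e/ before nasal /ŋ/ → [ẽ]
Rule 2: /e/ before nasal /n/ → [ẽ]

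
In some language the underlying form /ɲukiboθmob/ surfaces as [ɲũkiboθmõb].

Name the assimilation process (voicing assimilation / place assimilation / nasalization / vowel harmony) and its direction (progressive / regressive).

/u/→[ũ] /o/→[õ].
Each target copies a feature from the preceding segment, so the direction is progressive.

nasalization, progressive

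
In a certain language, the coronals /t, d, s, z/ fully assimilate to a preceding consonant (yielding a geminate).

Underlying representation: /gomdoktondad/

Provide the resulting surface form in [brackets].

/d/ after /m/ → [m] (total assimilation)
/t/ after /k/ → [k] (total assimilation)
/d/ after /n/ → [n] (total assimilation)

[gommokkonnad]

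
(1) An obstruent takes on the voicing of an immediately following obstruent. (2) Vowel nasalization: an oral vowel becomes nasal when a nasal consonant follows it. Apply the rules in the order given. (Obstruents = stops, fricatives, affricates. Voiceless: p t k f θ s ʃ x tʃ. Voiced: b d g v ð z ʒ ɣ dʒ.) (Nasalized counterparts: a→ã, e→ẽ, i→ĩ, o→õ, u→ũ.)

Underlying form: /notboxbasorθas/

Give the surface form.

[nodboɣbasorθas]

Rule 1: /t/ before /b/ (voiced) → [d]
Rule 1: /x/ before /b/ (voiced) → [ɣ]
After rule 1: nodboɣbasorθas
Rule 2: no segment meets the rule's conditions; no change.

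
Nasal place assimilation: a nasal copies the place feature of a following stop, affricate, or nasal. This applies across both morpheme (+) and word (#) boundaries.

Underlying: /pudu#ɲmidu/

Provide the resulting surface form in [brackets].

[pudu#mmidu]

/ɲ/ before /m/ (labial) → [m]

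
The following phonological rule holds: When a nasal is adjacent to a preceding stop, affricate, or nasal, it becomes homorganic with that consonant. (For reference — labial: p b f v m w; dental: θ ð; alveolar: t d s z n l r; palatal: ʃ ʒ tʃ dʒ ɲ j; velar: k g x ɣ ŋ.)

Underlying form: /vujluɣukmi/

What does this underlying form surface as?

/m/ after /k/ (velar) → [ŋ]

[vujluɣukŋi]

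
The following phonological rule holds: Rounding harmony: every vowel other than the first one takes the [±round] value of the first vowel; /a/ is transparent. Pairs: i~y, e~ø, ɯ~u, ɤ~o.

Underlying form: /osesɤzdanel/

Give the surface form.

[osøsozdanøl]

/e/ harmonizes with /o/ ([+round]) → [ø]
/ɤ/ harmonizes with /o/ ([+round]) → [o]
/e/ harmonizes with /o/ ([+round]) → [ø]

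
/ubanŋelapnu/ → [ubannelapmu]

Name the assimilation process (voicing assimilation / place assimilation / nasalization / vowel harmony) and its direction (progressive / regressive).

/ŋ/→[n] /n/→[m].
Each target copies a feature from the preceding segment, so the direction is progressive.

place assimilation, progressive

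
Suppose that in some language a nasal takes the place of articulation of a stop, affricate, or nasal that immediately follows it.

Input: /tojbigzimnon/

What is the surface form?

/m/ before /n/ (alveolar) → [n]

[tojbigzinnon]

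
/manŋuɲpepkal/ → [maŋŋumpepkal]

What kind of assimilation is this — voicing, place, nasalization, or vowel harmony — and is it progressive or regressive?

place assimilation, regressive

/n/→[ŋ] /ɲ/→[m].
Each target copies a feature from the following segment, so the direction is regressive.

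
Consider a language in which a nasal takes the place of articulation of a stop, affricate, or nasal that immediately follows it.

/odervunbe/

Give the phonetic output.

[odervumbe]

/n/ before /b/ (labial) → [m]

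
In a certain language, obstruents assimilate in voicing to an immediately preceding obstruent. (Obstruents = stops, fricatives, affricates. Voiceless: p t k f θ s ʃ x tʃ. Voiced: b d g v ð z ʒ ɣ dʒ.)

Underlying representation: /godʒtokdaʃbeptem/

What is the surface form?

/t/ after /dʒ/ (voiced) → [d]
/d/ after /k/ (voiceless) → [t]
/b/ after /ʃ/ (voiceless) → [p]

[godʒdoktaʃpeptem]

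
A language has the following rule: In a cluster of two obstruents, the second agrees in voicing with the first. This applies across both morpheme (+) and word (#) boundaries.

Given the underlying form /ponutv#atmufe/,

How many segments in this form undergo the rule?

/v/ after /t/ (voiceless) → [f]
1 segment changes.

1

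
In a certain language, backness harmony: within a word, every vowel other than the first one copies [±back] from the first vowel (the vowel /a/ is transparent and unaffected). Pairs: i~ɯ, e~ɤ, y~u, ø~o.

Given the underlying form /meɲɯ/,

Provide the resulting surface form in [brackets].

/ɯ/ harmonizes with /e/ ([-back]) → [i]

[meɲi]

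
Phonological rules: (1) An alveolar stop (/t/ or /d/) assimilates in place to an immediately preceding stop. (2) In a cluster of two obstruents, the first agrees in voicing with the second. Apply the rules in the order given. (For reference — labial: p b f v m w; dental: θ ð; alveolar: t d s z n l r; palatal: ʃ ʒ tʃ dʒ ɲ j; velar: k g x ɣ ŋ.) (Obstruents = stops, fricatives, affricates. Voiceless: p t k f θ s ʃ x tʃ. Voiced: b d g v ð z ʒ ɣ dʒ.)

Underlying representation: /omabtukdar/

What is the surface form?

Rule 1: /t/ after /b/ (labial) → [p]
Rule 1: /d/ after /k/ (velar) → [g]
After rule 1: omabpukgar
Rule 2: /b/ before /p/ (voiceless) → [p]
Rule 2: /k/ before /g/ (voiced) → [g]

[omappuggar]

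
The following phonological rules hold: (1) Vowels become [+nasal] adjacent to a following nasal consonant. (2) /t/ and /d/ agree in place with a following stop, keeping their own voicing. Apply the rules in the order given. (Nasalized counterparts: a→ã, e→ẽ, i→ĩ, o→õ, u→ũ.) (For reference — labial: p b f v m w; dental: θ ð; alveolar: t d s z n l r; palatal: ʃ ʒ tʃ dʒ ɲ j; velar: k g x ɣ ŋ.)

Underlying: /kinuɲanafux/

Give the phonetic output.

[kĩnũɲãnafux]

Rule 1: /i/ before nasal /n/ → [ĩ]
Rule 1: /u/ before nasal /ɲ/ → [ũ]
Rule 1: /a/ before nasal /n/ → [ã]
After rule 1: kĩnũɲãnafux
Rule 2: no segment meets the rule's conditions; no change.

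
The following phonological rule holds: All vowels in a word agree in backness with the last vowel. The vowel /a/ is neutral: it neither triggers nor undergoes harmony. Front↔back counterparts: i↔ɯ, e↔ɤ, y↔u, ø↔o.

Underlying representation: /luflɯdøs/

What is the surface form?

/u/ harmonizes with /ø/ ([-back]) → [y]
/ɯ/ harmonizes with /ø/ ([-back]) → [i]

[lyflidøs]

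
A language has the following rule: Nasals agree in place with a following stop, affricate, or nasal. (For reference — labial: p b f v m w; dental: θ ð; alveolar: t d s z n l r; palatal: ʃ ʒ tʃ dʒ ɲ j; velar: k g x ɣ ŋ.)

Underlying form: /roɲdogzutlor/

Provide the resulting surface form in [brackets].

[rondogzutlor]

/ɲ/ before /d/ (alveolar) → [n]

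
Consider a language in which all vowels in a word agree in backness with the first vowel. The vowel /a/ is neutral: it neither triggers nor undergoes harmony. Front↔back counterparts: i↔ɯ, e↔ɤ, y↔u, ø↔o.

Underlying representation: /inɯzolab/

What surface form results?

/ɯ/ harmonizes with /i/ ([-back]) → [i]
/o/ harmonizes with /i/ ([-back]) → [ø]

[inizølab]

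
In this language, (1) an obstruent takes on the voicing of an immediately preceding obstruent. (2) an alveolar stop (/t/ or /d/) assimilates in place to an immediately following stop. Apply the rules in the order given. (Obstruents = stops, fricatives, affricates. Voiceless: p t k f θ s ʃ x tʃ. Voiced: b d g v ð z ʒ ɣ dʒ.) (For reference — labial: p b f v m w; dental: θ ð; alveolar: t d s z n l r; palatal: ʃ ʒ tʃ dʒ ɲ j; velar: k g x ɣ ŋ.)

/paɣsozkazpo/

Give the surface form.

[paɣzozgazbo]

Rule 1: /s/ after /ɣ/ (voiced) → [z]
Rule 1: /k/ after /z/ (voiced) → [g]
Rule 1: /p/ after /z/ (voiced) → [b]
After rule 1: paɣzozgazbo
Rule 2: no segment meets the rule's conditions; no change.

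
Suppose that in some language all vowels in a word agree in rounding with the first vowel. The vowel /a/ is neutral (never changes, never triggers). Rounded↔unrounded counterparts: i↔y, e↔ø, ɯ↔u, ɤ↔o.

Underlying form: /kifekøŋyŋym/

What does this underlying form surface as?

[kifekeŋiŋim]

/ø/ harmonizes with /i/ ([-round]) → [e]
/y/ harmonizes with /i/ ([-round]) → [i]
/y/ harmonizes with /i/ ([-round]) → [i]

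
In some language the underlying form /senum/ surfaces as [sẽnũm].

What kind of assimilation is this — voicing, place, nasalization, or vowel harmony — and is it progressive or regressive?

nasalization, regressive

/e/→[ẽ] /u/→[ũ].
Each target copies a feature from the following segment, so the direction is regressive.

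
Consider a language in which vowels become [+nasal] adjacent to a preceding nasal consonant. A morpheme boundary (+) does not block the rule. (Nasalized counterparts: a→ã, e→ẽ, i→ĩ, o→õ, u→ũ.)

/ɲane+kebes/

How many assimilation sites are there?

/a/ after nasal /ɲ/ → [ã]
/e/ after nasal /n/ → [ẽ]
2 segments change.

2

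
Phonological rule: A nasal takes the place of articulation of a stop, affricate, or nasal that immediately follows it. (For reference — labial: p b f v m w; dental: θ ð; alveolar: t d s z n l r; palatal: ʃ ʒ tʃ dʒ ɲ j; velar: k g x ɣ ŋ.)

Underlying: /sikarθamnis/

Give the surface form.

[sikarθannis]

/m/ before /n/ (alveolar) → [n]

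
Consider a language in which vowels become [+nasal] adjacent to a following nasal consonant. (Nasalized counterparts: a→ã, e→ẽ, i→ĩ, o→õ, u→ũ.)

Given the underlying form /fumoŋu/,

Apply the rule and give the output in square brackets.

/u/ before nasal /m/ → [ũ]
/o/ before nasal /ŋ/ → [õ]

[fũmõŋu]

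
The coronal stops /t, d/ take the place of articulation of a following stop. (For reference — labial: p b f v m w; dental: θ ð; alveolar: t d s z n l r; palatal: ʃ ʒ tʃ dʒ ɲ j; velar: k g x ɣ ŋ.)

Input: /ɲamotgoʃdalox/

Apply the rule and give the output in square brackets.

[ɲamokgoʃdalox]

/t/ before /g/ (velar) → [k]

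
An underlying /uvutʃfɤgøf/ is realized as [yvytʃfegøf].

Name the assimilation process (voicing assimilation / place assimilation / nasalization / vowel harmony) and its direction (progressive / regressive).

/u/→[y] /u/→[y] /ɤ/→[e].
Vowels agree with the last vowel, so the harmony is regressive.

vowel harmony, regressive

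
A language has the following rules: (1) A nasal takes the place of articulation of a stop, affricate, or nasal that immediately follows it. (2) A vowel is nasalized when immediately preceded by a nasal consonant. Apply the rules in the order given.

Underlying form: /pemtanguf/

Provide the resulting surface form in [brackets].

[pentaŋguf]

Rule 1: /m/ before /t/ (alveolar) → [n]
Rule 1: /n/ before /g/ (velar) → [ŋ]
After rule 1: pentaŋguf
Rule 2: no segment meets the rule's conditions; no change.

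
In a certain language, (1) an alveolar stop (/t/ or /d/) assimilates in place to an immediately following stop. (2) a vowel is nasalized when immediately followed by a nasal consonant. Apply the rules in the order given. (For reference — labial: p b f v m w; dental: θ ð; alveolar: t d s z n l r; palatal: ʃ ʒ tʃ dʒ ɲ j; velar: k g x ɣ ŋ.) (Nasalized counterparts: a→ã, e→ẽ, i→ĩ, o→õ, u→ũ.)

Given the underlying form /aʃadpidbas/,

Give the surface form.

Rule 1: /d/ before /p/ (labial) → [b]
Rule 1: /d/ before /b/ (labial) → [b]
After rule 1: aʃabpibbas
Rule 2: no segment meets the rule's conditions; no change.

[aʃabpibbas]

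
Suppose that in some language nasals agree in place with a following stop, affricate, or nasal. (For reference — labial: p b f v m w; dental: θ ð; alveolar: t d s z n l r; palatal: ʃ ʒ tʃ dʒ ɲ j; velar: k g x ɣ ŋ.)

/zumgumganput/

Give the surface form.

[zuŋguŋgamput]

/m/ before /g/ (velar) → [ŋ]
/m/ before /g/ (velar) → [ŋ]
/n/ before /p/ (labial) → [m]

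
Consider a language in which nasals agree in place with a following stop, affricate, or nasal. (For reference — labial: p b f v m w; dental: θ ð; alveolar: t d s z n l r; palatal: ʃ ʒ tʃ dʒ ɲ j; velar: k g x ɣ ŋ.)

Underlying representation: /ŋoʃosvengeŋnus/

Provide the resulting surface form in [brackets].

[ŋoʃosveŋgennus]

/n/ before /g/ (velar) → [ŋ]
/ŋ/ before /n/ (alveolar) → [n]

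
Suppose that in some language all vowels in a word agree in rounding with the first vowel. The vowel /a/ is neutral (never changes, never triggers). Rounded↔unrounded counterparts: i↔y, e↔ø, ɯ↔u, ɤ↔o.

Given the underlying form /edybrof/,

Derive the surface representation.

/y/ harmonizes with /e/ ([-round]) → [i]
/o/ harmonizes with /e/ ([-round]) → [ɤ]

[edibrɤf]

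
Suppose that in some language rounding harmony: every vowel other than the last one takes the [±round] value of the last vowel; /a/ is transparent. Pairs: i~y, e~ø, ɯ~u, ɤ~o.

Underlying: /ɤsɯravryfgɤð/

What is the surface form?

/y/ harmonizes with /ɤ/ ([-round]) → [i]

[ɤsɯravrifgɤð]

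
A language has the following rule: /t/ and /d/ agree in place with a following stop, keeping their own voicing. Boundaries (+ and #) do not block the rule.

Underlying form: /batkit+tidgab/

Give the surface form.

[bakkit+tiggab]

/t/ before /k/ (velar) → [k]
/d/ before /g/ (velar) → [g]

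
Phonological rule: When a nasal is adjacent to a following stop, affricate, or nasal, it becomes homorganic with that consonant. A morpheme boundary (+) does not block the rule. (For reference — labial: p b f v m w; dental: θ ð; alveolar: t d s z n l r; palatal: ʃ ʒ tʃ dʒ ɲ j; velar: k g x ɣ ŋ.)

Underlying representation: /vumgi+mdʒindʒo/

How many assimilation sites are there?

3

/m/ before /g/ (velar) → [ŋ]
/m/ before /dʒ/ (palatal) → [ɲ]
/n/ before /dʒ/ (palatal) → [ɲ]
3 segments change.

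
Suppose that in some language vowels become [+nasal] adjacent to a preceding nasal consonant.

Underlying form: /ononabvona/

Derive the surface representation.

[onõnãbvonã]

/o/ after nasal /n/ → [õ]
/a/ after nasal /n/ → [ã]
/a/ after nasal /n/ → [ã]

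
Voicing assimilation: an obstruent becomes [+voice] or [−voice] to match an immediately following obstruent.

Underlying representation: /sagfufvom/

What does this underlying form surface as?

/g/ before /f/ (voiceless) → [k]
/f/ before /v/ (voiced) → [v]

[sakfuvvom]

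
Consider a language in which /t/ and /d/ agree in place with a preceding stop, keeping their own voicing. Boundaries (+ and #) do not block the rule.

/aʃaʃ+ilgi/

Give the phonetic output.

[aʃaʃ+ilgi]

no segment meets the rule's conditions; no change.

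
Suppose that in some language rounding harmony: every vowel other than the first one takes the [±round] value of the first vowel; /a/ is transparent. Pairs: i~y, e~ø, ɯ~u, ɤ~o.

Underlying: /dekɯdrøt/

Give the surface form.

[dekɯdret]

/ø/ harmonizes with /e/ ([-round]) → [e]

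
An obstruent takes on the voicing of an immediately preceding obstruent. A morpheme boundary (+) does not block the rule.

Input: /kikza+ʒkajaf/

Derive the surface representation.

[kiksa+ʒgajaf]

/z/ after /k/ (voiceless) → [s]
/k/ after /ʒ/ (voiced) → [g]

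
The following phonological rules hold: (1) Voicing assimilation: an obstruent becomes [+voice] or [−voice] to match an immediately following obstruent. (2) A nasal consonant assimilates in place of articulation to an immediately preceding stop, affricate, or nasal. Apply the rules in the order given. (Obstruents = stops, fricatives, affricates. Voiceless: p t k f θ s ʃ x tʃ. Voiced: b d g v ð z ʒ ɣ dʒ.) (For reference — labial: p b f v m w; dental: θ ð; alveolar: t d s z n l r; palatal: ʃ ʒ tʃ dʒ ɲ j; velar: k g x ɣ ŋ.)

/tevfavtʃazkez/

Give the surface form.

[teffaftʃaskez]

Rule 1: /v/ before /f/ (voiceless) → [f]
Rule 1: /v/ before /tʃ/ (voiceless) → [f]
Rule 1: /z/ before /k/ (voiceless) → [s]
After rule 1: teffaftʃaskez
Rule 2: no segment meets the rule's conditions; no change.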